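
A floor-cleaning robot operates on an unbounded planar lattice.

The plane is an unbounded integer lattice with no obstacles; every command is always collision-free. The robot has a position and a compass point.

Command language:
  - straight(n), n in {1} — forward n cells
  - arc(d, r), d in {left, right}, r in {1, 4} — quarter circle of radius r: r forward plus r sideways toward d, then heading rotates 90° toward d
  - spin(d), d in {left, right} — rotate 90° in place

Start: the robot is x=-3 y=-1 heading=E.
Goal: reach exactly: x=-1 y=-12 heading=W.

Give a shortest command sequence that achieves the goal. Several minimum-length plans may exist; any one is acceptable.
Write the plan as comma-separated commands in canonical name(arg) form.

arc(right, 4), arc(left, 1), arc(right, 1), straight(1), arc(right, 4)

start: x=-3 y=-1 heading=E
1. arc(right, 4) → x=1 y=-5 heading=S
2. arc(left, 1) → x=2 y=-6 heading=E
3. arc(right, 1) → x=3 y=-7 heading=S
4. straight(1) → x=3 y=-8 heading=S
5. arc(right, 4) → x=-1 y=-12 heading=W
minimal: 5 command(s), checked below 5.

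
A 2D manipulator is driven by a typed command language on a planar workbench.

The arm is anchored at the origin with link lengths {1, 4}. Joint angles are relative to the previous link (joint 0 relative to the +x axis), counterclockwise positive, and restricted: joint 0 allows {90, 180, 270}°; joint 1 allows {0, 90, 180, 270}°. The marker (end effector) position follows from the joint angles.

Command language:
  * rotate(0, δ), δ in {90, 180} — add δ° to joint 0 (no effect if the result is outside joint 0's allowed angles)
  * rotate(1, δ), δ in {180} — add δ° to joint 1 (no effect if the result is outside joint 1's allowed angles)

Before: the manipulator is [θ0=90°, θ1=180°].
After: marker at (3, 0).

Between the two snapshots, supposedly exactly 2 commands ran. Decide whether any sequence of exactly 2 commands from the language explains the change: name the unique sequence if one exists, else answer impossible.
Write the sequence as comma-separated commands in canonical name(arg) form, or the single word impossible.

key: order matters: swapping rotate(0, 90) and rotate(0, 180) lands elsewhere
initial: [θ0=90°, θ1=180°]
t=1 rotate(0, 90) ⇒ [θ0=180°, θ1=180°]
t=2 rotate(0, 180) ⇒ [θ0=180°, θ1=180°]
all 9 alternatives checked — unique.

rotate(0, 90), rotate(0, 180)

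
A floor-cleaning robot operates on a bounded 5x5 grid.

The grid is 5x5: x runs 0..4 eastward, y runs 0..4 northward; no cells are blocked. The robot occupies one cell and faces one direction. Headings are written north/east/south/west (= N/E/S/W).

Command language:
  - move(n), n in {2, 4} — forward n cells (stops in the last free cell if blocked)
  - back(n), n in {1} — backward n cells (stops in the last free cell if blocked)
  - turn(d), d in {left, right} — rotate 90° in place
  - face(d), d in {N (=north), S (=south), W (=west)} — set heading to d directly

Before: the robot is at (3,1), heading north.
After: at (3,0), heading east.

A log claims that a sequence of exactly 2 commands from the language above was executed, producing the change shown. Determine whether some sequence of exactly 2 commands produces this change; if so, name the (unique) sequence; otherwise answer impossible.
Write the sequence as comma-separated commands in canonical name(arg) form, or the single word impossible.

back(1), turn(right)

key: order matters: swapping back(1) and turn(right) lands elsewhere
t0: at (3,1), heading north
t=1 back(1) ⇒ at (3,0), heading north
t=2 turn(right) ⇒ at (3,0), heading east
no other 2-command option fits: unique.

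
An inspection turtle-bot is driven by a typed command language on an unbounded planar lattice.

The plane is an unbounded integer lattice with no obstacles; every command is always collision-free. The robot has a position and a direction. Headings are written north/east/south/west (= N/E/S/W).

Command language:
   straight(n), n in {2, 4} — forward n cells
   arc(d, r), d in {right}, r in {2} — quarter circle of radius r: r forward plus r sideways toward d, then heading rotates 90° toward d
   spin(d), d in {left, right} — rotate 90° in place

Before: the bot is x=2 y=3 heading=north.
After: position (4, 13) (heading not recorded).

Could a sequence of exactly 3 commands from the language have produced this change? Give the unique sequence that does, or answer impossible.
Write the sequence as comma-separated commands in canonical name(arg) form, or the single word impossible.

straight(4), straight(4), arc(right, 2)

key: running arc(right, 2) before straight(4) would end elsewhere — order is forced
begin: x=2 y=3 heading=north
[1] after straight(4): x=2 y=7 heading=north
[2] after straight(4): x=2 y=11 heading=north
[3] after arc(right, 2): x=4 y=13 heading=east
no other 3-command option fits: unique.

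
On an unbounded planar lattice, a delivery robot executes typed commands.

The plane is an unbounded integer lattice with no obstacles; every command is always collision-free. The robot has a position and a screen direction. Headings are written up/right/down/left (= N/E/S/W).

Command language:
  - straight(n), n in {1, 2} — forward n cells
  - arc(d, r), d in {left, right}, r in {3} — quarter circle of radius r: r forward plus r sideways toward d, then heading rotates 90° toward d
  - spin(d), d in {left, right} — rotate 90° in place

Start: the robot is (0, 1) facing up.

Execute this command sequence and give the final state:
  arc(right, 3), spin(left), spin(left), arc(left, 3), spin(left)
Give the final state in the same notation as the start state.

begin: (0, 1) facing up
[1] after arc(right, 3): (3, 4) facing right
[2] after spin(left): (3, 4) facing up
[3] after spin(left): (3, 4) facing left
[4] after arc(left, 3): (0, 1) facing down
[5] after spin(left): (0, 1) facing right

(0, 1) facing right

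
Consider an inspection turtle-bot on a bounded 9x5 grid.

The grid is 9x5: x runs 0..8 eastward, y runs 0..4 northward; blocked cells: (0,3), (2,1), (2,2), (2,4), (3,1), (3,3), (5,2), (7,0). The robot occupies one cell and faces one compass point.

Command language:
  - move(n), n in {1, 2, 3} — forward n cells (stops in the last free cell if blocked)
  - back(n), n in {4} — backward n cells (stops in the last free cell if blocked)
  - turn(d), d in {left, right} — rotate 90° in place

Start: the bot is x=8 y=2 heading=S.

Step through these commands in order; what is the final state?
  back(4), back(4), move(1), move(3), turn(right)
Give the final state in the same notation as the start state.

x=8 y=0 heading=W

initial: x=8 y=2 heading=S
[1] after back(4): x=8 y=4 heading=S
[2] after back(4): x=8 y=4 heading=S
[3] after move(1): x=8 y=3 heading=S
[4] after move(3): x=8 y=0 heading=S
[5] after turn(right): x=8 y=0 heading=W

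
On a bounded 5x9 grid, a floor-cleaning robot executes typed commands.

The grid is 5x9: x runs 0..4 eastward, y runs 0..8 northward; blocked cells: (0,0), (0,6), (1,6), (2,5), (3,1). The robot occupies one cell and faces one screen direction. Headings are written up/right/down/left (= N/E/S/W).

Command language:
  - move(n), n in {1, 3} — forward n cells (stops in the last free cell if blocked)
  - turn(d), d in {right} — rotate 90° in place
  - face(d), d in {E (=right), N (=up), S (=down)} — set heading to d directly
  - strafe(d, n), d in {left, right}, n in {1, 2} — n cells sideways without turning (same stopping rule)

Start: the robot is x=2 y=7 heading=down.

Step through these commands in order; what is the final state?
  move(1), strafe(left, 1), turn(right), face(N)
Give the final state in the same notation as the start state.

x=3 y=6 heading=up

start: x=2 y=7 heading=down
1. move(1) → x=2 y=6 heading=down
2. strafe(left, 1) → x=3 y=6 heading=down
3. turn(right) → x=3 y=6 heading=left
4. face(N) → x=3 y=6 heading=up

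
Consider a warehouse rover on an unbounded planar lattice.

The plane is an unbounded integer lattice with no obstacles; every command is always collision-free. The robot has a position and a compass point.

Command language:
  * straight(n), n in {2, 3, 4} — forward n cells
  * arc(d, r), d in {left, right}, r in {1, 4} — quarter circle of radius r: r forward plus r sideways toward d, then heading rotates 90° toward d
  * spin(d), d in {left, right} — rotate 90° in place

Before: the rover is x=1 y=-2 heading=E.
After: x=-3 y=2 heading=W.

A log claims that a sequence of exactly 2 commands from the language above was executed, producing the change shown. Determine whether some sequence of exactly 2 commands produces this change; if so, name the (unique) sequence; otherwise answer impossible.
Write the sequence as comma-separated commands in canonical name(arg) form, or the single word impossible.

spin(left), arc(left, 4)

key: order matters: swapping spin(left) and arc(left, 4) lands elsewhere
begin: x=1 y=-2 heading=E
[1] after spin(left): x=1 y=-2 heading=N
[2] after arc(left, 4): x=-3 y=2 heading=W
no rival 2-sequence matches.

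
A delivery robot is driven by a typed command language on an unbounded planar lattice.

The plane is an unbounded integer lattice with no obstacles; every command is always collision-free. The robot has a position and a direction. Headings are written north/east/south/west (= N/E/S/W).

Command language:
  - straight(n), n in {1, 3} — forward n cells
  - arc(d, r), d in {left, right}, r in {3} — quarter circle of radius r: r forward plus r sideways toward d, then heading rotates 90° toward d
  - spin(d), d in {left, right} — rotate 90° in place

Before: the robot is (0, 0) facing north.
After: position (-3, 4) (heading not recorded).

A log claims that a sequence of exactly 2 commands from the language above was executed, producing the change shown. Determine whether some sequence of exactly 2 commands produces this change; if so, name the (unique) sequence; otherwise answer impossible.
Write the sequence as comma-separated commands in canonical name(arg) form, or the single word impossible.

straight(1), arc(left, 3)

key: running arc(left, 3) before straight(1) would end elsewhere — order is forced
initial: (0, 0) facing north
t=1 straight(1) ⇒ (0, 1) facing north
t=2 arc(left, 3) ⇒ (-3, 4) facing west
uniquely the one of 36 2-step routes that fits.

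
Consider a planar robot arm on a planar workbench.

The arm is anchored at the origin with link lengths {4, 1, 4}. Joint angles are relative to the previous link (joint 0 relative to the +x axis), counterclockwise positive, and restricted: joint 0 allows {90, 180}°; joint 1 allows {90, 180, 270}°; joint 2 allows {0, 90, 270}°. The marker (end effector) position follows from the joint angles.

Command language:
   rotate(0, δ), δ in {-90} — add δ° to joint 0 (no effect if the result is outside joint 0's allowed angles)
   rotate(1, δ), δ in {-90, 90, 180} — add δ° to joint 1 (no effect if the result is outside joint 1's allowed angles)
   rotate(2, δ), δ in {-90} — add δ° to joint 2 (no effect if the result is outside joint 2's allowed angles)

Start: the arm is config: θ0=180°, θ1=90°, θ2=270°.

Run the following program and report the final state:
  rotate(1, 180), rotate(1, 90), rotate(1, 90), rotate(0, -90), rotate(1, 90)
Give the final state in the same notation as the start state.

config: θ0=90°, θ1=270°, θ2=270°

initial: config: θ0=180°, θ1=90°, θ2=270°
step 1 (rotate(1, 180)): config: θ0=180°, θ1=270°, θ2=270°
step 2 (rotate(1, 90)): config: θ0=180°, θ1=270°, θ2=270°
step 3 (rotate(1, 90)): config: θ0=180°, θ1=270°, θ2=270°
step 4 (rotate(0, -90)): config: θ0=90°, θ1=270°, θ2=270°
step 5 (rotate(1, 90)): config: θ0=90°, θ1=270°, θ2=270°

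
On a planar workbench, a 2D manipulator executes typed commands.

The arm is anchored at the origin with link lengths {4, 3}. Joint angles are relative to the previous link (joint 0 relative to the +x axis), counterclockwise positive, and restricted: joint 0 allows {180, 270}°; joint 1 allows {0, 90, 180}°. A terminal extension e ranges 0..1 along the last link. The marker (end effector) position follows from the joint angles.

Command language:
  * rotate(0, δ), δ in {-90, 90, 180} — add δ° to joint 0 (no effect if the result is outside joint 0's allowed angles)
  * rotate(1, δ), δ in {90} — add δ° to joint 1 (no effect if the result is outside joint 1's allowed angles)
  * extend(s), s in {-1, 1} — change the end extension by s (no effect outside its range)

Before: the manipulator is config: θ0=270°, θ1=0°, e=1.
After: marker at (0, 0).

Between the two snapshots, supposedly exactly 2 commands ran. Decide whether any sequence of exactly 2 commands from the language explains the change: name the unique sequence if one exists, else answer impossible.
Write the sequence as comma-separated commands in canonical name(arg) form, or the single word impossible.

rotate(1, 90), rotate(1, 90)

initial: config: θ0=270°, θ1=0°, e=1
t=1 rotate(1, 90) ⇒ config: θ0=270°, θ1=90°, e=1
t=2 rotate(1, 90) ⇒ config: θ0=270°, θ1=180°, e=1
uniquely the one of 36 2-step routes that fits.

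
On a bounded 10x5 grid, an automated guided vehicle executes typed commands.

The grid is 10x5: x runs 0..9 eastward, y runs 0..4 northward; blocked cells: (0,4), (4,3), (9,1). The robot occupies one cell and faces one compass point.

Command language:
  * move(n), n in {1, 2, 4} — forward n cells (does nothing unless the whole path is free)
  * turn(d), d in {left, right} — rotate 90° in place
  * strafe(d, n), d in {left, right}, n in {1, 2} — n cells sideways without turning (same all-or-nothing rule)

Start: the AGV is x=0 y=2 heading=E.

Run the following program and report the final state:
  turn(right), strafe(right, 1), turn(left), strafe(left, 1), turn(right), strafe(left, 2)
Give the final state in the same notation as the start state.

x=2 y=3 heading=S

from: x=0 y=2 heading=E
1. turn(right) → x=0 y=2 heading=S
2. strafe(right, 1) → x=0 y=2 heading=S
3. turn(left) → x=0 y=2 heading=E
4. strafe(left, 1) → x=0 y=3 heading=E
5. turn(right) → x=0 y=3 heading=S
6. strafe(left, 2) → x=2 y=3 heading=S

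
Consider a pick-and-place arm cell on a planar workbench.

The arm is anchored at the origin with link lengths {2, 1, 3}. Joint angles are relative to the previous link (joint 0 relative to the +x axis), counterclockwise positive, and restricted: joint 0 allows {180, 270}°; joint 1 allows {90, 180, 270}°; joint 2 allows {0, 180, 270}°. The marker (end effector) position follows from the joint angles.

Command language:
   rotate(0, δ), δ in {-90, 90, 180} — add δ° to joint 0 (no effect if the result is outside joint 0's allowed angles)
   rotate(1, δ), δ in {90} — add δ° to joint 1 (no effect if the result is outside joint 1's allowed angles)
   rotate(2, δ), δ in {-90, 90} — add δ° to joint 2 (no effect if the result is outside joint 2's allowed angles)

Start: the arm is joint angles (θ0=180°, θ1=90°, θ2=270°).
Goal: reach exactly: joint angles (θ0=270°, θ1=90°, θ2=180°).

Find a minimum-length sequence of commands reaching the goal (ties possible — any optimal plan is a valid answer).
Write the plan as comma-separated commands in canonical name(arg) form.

begin: joint angles (θ0=180°, θ1=90°, θ2=270°)
[1] after rotate(0, 90): joint angles (θ0=270°, θ1=90°, θ2=270°)
[2] after rotate(2, -90): joint angles (θ0=270°, θ1=90°, θ2=180°)
nothing shorter than 2 reaches the goal.

rotate(0, 90), rotate(2, -90)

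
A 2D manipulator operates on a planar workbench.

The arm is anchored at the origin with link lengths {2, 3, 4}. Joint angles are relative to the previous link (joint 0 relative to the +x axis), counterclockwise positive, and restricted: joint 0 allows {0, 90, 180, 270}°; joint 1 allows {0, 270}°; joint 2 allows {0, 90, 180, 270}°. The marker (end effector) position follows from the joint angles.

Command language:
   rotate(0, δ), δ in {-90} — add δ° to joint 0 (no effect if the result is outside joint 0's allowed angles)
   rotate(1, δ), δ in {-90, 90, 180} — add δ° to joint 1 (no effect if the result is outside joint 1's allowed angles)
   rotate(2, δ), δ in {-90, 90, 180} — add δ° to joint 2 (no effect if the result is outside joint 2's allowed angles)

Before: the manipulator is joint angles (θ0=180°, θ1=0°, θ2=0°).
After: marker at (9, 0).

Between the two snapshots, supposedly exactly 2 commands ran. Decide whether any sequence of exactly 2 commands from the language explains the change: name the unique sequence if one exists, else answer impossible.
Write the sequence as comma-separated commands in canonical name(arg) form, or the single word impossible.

rotate(0, -90), rotate(0, -90)

initial: joint angles (θ0=180°, θ1=0°, θ2=0°)
1. rotate(0, -90) → joint angles (θ0=90°, θ1=0°, θ2=0°)
2. rotate(0, -90) → joint angles (θ0=0°, θ1=0°, θ2=0°)
all 49 alternatives checked — unique.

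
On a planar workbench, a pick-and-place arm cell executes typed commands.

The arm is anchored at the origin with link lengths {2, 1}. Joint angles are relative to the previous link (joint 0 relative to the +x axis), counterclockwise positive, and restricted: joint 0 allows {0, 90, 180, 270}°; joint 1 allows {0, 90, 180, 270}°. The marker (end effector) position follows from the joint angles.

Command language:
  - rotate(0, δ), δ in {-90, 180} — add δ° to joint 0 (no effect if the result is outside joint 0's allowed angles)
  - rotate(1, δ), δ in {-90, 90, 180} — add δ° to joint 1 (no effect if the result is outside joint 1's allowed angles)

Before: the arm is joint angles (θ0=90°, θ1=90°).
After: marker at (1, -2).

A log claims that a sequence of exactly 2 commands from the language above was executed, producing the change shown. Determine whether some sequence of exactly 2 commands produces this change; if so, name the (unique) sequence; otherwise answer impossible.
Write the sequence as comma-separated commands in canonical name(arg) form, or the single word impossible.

rotate(0, -90), rotate(0, -90)

t0: joint angles (θ0=90°, θ1=90°)
[1] after rotate(0, -90): joint angles (θ0=0°, θ1=90°)
[2] after rotate(0, -90): joint angles (θ0=270°, θ1=90°)
all 25 alternatives checked — unique.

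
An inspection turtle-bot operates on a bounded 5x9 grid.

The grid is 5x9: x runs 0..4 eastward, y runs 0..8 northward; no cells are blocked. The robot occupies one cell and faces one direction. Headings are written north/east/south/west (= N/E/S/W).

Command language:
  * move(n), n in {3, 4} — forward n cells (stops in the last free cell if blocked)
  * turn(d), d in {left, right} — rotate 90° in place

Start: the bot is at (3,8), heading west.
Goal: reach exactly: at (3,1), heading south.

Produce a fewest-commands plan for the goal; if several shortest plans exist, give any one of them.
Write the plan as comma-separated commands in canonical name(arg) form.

from: at (3,8), heading west
1. turn(left) → at (3,8), heading south
2. move(4) → at (3,4), heading south
3. move(3) → at (3,1), heading south
nothing shorter than 3 reaches the goal.

turn(left), move(4), move(3)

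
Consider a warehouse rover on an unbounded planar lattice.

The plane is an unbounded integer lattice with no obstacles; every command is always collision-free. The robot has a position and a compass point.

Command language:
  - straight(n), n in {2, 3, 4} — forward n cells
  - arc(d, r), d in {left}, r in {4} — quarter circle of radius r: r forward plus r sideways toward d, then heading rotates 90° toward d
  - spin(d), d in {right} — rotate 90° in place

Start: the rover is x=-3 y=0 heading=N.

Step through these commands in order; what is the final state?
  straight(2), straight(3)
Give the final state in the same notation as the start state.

x=-3 y=5 heading=N

begin: x=-3 y=0 heading=N
[1] after straight(2): x=-3 y=2 heading=N
[2] after straight(3): x=-3 y=5 heading=N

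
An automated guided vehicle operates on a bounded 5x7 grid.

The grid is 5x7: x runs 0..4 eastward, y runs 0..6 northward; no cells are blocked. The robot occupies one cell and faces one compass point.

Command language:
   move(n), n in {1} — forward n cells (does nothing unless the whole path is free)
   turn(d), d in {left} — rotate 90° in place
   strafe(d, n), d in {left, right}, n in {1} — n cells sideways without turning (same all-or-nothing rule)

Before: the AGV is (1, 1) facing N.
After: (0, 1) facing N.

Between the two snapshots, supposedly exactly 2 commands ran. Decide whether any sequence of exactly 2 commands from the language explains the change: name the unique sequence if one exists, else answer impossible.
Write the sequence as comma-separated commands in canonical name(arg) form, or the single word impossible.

strafe(left, 1), strafe(left, 1)

key: still facing N at the end — nothing in the sequence rotates
start: (1, 1) facing N
t=1 strafe(left, 1) ⇒ (0, 1) facing N
t=2 strafe(left, 1) ⇒ (0, 1) facing N
no rival 2-sequence matches.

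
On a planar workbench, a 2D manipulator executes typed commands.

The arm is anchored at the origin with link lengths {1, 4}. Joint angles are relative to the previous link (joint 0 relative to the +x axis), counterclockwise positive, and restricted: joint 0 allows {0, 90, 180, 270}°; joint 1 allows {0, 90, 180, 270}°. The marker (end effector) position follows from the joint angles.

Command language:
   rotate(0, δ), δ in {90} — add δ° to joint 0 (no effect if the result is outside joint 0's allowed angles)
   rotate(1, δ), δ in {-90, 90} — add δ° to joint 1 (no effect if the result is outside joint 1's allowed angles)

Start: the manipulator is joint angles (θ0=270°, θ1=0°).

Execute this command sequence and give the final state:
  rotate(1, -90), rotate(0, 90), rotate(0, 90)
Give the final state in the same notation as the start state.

joint angles (θ0=90°, θ1=270°)

initial: joint angles (θ0=270°, θ1=0°)
[1] after rotate(1, -90): joint angles (θ0=270°, θ1=270°)
[2] after rotate(0, 90): joint angles (θ0=0°, θ1=270°)
[3] after rotate(0, 90): joint angles (θ0=90°, θ1=270°)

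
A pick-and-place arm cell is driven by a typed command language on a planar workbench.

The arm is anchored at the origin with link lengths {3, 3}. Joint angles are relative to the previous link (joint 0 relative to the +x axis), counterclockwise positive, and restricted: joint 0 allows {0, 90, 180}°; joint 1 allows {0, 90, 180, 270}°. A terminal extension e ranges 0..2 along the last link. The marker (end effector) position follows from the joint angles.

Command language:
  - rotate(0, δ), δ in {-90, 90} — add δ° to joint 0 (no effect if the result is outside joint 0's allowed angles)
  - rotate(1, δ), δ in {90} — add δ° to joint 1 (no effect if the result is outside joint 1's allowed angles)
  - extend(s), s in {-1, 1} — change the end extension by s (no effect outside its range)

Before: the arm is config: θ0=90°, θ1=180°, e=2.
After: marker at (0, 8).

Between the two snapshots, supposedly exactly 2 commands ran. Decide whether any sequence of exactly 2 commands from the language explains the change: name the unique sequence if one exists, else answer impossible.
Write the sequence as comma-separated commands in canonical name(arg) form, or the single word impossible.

rotate(1, 90), rotate(1, 90)

begin: config: θ0=90°, θ1=180°, e=2
step 1 (rotate(1, 90)): config: θ0=90°, θ1=270°, e=2
step 2 (rotate(1, 90)): config: θ0=90°, θ1=0°, e=2
no other 2-command option fits: unique.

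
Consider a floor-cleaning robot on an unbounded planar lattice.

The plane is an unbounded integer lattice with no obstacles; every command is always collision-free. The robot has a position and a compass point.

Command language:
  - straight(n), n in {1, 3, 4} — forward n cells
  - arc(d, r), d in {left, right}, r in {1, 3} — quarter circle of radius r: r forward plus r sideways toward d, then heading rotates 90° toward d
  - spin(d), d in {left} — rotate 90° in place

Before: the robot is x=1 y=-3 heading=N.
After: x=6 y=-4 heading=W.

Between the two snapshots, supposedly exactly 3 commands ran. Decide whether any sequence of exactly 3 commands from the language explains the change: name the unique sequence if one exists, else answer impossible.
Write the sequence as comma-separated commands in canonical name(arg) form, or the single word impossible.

arc(right, 3), arc(right, 3), arc(right, 1)

key: position moved to (6,-4) AND the heading swung to W — translation plus rotation needed
t0: x=1 y=-3 heading=N
t=1 arc(right, 3) ⇒ x=4 y=0 heading=E
t=2 arc(right, 3) ⇒ x=7 y=-3 heading=S
t=3 arc(right, 1) ⇒ x=6 y=-4 heading=W
no rival 3-sequence matches.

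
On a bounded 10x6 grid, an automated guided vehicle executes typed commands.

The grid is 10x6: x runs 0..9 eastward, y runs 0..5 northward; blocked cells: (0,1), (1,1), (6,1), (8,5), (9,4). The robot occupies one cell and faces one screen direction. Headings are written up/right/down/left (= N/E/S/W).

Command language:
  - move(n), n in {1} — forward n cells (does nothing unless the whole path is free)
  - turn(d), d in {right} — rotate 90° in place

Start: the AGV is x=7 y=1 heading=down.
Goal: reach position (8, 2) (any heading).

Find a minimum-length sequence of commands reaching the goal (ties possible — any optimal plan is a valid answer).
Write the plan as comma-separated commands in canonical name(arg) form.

start: x=7 y=1 heading=down
step 1 (turn(right)): x=7 y=1 heading=left
step 2 (turn(right)): x=7 y=1 heading=up
step 3 (move(1)): x=7 y=2 heading=up
step 4 (turn(right)): x=7 y=2 heading=right
step 5 (move(1)): x=8 y=2 heading=right
shorter routes all fall short; 5 is best.

turn(right), turn(right), move(1), turn(right), move(1)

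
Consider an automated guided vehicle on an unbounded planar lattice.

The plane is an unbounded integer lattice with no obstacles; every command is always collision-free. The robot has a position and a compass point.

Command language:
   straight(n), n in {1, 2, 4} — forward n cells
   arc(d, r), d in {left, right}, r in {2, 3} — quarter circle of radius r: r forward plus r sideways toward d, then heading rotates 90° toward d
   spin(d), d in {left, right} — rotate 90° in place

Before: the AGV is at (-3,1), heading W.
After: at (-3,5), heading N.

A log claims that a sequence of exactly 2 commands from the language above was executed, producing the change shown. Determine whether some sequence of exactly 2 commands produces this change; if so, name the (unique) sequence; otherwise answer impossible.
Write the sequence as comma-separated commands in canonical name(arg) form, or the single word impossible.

key: position moved to (-3,5) AND the heading swung to N — translation plus rotation needed
from: at (-3,1), heading W
[1] after spin(right): at (-3,1), heading N
[2] after straight(4): at (-3,5), heading N
uniquely the one of 81 2-step routes that fits.

spin(right), straight(4)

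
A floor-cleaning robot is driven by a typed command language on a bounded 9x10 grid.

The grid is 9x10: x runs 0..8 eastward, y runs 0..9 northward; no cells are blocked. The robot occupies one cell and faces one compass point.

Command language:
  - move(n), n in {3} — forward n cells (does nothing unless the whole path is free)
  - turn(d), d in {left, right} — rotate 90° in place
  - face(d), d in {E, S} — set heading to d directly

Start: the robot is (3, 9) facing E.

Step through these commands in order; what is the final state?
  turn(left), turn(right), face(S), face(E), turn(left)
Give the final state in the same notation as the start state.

from: (3, 9) facing E
step 1 (turn(left)): (3, 9) facing N
step 2 (turn(right)): (3, 9) facing E
step 3 (face(S)): (3, 9) facing S
step 4 (face(E)): (3, 9) facing E
step 5 (turn(left)): (3, 9) facing N

(3, 9) facing N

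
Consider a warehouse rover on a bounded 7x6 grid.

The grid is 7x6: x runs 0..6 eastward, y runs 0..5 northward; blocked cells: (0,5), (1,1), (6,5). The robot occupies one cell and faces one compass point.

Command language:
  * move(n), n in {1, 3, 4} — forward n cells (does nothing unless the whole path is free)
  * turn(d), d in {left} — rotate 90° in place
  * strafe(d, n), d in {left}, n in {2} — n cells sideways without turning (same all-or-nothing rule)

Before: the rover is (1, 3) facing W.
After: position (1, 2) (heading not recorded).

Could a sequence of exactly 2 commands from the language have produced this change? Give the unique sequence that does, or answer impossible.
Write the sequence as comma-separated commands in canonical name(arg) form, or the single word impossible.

turn(left), move(1)

key: order matters: swapping turn(left) and move(1) lands elsewhere
initial: (1, 3) facing W
[1] after turn(left): (1, 3) facing S
[2] after move(1): (1, 2) facing S
uniquely the one of 25 2-step routes that fits.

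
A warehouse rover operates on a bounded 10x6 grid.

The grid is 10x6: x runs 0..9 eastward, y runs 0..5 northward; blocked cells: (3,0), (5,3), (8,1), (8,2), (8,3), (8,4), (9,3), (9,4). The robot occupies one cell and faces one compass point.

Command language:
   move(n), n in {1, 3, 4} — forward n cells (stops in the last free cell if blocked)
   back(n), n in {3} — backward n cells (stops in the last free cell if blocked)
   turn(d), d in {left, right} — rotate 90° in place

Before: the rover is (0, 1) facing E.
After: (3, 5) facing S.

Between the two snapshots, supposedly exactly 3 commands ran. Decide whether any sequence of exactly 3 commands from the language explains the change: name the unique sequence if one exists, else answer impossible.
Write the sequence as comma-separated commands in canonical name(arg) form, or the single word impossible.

impossible

checked all 3-command options: none fits.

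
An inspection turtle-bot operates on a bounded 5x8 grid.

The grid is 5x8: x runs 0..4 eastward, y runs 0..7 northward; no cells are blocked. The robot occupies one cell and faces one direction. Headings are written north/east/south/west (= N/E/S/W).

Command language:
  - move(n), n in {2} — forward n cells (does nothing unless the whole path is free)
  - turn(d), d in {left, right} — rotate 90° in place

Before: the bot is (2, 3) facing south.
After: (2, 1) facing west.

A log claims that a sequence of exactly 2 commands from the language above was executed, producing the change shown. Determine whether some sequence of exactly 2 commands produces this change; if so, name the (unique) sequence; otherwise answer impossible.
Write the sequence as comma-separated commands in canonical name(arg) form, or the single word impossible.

move(2), turn(right)

key: position moved to (2,1) AND the heading swung to W — translation plus rotation needed
start: (2, 3) facing south
t=1 move(2) ⇒ (2, 1) facing south
t=2 turn(right) ⇒ (2, 1) facing west
no other 2-command option fits: unique.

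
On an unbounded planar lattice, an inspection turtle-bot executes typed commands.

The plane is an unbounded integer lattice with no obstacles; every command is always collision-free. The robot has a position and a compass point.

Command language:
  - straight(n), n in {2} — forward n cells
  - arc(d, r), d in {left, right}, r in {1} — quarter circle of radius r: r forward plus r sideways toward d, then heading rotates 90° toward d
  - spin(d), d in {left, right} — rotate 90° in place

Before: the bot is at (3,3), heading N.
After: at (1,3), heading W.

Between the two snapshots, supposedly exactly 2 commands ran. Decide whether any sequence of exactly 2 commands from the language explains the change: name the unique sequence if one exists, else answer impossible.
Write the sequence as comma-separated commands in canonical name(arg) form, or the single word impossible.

spin(left), straight(2)

key: order matters: swapping spin(left) and straight(2) lands elsewhere
t0: at (3,3), heading N
1. spin(left) → at (3,3), heading W
2. straight(2) → at (1,3), heading W
no other 2-command option fits: unique.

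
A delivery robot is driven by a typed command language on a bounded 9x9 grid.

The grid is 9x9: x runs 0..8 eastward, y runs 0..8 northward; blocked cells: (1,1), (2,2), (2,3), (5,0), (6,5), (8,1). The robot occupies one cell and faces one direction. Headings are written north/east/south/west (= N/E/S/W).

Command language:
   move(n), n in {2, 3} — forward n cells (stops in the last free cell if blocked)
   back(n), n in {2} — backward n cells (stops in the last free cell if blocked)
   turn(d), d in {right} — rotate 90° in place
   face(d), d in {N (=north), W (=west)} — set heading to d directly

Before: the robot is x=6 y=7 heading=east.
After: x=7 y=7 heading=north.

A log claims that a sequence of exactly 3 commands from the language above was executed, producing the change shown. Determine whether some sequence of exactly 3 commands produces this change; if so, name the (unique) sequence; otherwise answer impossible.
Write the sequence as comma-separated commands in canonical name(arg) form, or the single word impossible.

key: running face(N) before back(2) would end elsewhere — order is forced
start: x=6 y=7 heading=east
1. back(2) → x=4 y=7 heading=east
2. move(3) → x=7 y=7 heading=east
3. face(N) → x=7 y=7 heading=north
no rival 3-sequence matches.

back(2), move(3), face(N)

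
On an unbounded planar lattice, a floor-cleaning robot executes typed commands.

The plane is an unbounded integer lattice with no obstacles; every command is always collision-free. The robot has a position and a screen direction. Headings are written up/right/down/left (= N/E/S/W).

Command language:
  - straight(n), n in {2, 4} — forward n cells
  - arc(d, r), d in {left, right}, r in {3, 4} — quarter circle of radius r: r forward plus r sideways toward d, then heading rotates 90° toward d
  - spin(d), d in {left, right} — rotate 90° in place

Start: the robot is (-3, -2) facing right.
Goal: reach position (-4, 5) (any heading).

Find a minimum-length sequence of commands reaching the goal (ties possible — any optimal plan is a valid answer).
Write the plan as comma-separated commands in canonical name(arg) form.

start: (-3, -2) facing right
step 1 (arc(left, 3)): (0, 1) facing up
step 2 (arc(left, 4)): (-4, 5) facing left
no 1-step plan works, so 2 is optimal.

arc(left, 3), arc(left, 4)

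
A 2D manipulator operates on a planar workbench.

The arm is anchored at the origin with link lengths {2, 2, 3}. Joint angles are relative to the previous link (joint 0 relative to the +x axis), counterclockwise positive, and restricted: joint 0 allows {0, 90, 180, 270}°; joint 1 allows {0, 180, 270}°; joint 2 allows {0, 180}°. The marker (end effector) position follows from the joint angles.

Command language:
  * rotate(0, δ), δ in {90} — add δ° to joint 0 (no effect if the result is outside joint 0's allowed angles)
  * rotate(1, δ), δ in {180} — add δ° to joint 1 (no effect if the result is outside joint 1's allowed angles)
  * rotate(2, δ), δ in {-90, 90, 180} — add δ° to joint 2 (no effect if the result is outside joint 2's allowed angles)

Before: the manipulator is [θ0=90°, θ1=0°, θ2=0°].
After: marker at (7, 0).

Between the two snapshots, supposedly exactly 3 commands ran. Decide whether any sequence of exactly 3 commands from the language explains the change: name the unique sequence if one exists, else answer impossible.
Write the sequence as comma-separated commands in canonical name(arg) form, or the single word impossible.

rotate(0, 90), rotate(0, 90), rotate(0, 90)

t0: [θ0=90°, θ1=0°, θ2=0°]
step 1 (rotate(0, 90)): [θ0=180°, θ1=0°, θ2=0°]
step 2 (rotate(0, 90)): [θ0=270°, θ1=0°, θ2=0°]
step 3 (rotate(0, 90)): [θ0=0°, θ1=0°, θ2=0°]
uniquely the one of 125 3-step routes that fits.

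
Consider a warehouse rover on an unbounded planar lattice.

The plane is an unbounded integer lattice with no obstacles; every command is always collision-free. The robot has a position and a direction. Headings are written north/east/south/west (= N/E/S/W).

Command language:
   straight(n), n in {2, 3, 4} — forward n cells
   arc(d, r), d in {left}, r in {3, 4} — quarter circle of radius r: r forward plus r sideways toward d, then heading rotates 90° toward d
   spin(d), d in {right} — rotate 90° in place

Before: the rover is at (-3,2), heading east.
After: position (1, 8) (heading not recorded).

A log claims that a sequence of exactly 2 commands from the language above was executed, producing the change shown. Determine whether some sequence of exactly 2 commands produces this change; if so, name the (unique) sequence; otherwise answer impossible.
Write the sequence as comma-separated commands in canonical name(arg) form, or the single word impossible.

key: running straight(2) before arc(left, 4) would end elsewhere — order is forced
from: at (-3,2), heading east
step 1 (arc(left, 4)): at (1,6), heading north
step 2 (straight(2)): at (1,8), heading north
uniquely the one of 36 2-step routes that fits.

arc(left, 4), straight(2)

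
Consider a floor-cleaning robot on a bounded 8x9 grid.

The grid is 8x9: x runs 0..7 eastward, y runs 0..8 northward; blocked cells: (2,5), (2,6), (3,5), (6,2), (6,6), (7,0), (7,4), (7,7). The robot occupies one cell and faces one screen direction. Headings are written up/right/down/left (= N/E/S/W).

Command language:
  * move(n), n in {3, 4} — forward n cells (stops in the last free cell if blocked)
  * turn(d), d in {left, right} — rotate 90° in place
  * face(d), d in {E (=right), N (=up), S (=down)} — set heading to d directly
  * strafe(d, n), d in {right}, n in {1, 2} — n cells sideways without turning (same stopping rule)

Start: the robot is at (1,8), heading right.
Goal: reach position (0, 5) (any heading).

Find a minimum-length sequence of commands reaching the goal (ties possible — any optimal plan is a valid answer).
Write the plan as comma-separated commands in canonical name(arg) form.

t0: at (1,8), heading right
step 1 (face(S)): at (1,8), heading down
step 2 (move(3)): at (1,5), heading down
step 3 (strafe(right, 1)): at (0,5), heading down
shorter routes all fall short; 3 is best.

face(S), move(3), strafe(right, 1)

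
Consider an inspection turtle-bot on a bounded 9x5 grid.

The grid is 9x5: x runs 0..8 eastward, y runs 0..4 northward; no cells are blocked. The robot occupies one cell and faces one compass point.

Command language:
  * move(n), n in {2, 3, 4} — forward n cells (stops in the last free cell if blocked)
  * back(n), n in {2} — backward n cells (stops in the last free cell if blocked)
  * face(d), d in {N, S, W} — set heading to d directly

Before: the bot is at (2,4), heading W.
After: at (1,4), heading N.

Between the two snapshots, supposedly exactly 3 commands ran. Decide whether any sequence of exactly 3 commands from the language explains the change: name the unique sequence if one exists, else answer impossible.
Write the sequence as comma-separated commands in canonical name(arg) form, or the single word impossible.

key: running face(N) before back(2) would end elsewhere — order is forced
from: at (2,4), heading W
t=1 back(2) ⇒ at (4,4), heading W
t=2 move(3) ⇒ at (1,4), heading W
t=3 face(N) ⇒ at (1,4), heading N
no rival 3-sequence matches.

back(2), move(3), face(N)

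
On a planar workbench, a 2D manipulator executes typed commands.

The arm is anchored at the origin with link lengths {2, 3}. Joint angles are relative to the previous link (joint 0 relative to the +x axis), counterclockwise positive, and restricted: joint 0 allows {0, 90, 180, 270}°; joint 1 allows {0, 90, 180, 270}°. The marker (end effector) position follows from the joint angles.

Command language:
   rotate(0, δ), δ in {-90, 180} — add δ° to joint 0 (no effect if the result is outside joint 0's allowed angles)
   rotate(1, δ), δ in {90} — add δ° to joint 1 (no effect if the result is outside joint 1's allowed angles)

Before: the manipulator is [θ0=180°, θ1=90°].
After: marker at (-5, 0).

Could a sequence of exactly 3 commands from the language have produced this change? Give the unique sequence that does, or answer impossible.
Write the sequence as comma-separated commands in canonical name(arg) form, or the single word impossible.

rotate(1, 90), rotate(1, 90), rotate(1, 90)

begin: [θ0=180°, θ1=90°]
t=1 rotate(1, 90) ⇒ [θ0=180°, θ1=180°]
t=2 rotate(1, 90) ⇒ [θ0=180°, θ1=270°]
t=3 rotate(1, 90) ⇒ [θ0=180°, θ1=0°]
all 27 alternatives checked — unique.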